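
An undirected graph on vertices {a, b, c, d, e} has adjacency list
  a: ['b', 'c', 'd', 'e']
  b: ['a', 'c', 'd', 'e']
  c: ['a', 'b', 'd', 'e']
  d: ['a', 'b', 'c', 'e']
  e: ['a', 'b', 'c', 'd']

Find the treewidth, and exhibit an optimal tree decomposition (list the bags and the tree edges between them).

A single bag containing all 5 vertices is trivially a valid decomposition of width 4. On the other hand G contains the 5-clique {a, b, c, d, e}. A clique must lie in a single bag of any decomposition, so no decomposition can have width below 4. The upper and lower bounds meet at 4, so that is the treewidth.

Treewidth 4.
One such decomposition:
Bags: B1 = {a, b, c, d, e}
Tree: (single bag)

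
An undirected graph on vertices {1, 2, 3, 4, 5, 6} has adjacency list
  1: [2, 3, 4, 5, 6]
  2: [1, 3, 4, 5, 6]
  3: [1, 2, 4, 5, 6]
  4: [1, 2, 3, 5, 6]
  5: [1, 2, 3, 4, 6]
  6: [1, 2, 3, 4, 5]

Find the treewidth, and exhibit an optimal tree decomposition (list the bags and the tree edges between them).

A single bag containing all 6 vertices is trivially a valid decomposition of width 5. On the other hand G contains the 6-clique {1, 2, 3, 4, 5, 6}. A clique must lie in a single bag of any decomposition, so no decomposition can have width below 5. Combining the bounds, tw(G) = 5.

Treewidth 5.
Bags: B1 = {1, 2, 3, 4, 5, 6}
Tree: (single bag)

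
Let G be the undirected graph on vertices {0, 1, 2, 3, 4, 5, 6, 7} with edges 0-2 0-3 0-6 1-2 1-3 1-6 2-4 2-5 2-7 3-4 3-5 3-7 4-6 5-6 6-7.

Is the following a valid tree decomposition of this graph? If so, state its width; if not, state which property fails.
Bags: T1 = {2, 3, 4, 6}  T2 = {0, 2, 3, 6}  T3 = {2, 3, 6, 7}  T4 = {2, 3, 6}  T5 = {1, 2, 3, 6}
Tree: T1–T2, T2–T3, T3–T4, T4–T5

No — vertex 5 appears in no bag.

A tree decomposition must satisfy three properties: every vertex lies in some bag; for every edge, both endpoints lie together in some bag; and for every vertex, the bags containing it form a connected subtree. Here vertex 5 appears in no bag, so the decomposition is invalid.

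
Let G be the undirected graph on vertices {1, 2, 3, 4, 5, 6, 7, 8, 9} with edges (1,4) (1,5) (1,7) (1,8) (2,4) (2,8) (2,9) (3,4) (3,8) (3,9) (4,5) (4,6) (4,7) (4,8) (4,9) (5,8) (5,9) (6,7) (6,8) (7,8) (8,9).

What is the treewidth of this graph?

3

A width-3 tree decomposition is:
Bags: B1 = {1, 4, 7, 8}  B2 = {1, 4, 5, 8}  B3 = {4, 6, 7, 8}  B4 = {4, 5, 8, 9}  B5 = {2, 4, 8, 9}  B6 = {3, 4, 8, 9}
Tree: B1–B2, B1–B3, B2–B4, B4–B5, B4–B6
Every bag has size at most 4, so the width is 4 − 1 = 3 and tw(G) ≤ 3. Conversely, {1, 4, 5, 8} is a clique of size 4, and the vertices of any clique must share a bag in every tree decomposition; so some bag has ≥ 4 vertices and tw(G) ≥ 3. The upper and lower bounds meet at 3, so that is the treewidth.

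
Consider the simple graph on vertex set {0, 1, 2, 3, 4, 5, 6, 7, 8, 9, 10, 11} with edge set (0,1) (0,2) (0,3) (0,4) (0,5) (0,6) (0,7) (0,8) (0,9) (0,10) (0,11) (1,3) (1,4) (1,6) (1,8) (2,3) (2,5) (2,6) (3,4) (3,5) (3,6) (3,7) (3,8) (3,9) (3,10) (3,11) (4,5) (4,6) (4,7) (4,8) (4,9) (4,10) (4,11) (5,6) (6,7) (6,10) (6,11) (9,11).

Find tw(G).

4

A width-4 tree decomposition is:
Bags: B1 = {0, 3, 4, 6, 10}  B2 = {0, 3, 4, 6, 7}  B3 = {0, 3, 4, 5, 6}  B4 = {0, 3, 4, 6, 11}  B5 = {0, 1, 3, 4, 6}  B6 = {0, 2, 3, 5, 6}  B7 = {0, 1, 3, 4, 8}  B8 = {0, 3, 4, 9, 11}
Tree: B1–B2, B2–B3, B2–B4, B2–B5, B3–B6, B5–B7, B4–B8
Each bag holds 5 vertices, so the decomposition has width 4, which upper-bounds the treewidth. Conversely, {0, 2, 3, 5, 6} is a clique of size 5, and the vertices of any clique must share a bag in every tree decomposition; so some bag has ≥ 5 vertices and tw(G) ≥ 4. Combining the bounds, tw(G) = 4.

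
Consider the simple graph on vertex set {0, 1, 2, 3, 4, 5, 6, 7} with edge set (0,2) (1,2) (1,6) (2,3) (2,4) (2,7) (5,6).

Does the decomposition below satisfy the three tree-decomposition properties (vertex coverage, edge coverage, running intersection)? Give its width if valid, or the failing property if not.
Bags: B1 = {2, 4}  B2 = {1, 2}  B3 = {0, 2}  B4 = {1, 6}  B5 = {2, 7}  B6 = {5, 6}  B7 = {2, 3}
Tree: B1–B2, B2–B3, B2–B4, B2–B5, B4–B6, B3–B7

Checking the three conditions: (i) the bags cover all of {0, 1, 2, 3, 4, 5, 6, 7}; (ii) for each edge, some bag contains both endpoints; (iii) the bags containing any fixed vertex form a subtree. All hold, so the decomposition is valid with width 2 − 1 = 1.

Yes; width 1.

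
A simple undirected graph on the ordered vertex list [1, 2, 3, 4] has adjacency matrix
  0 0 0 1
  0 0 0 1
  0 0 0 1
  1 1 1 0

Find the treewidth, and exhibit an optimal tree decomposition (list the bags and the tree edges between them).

Treewidth 1.
Bags: B1 = {3, 4}  B2 = {2, 4}  B3 = {1, 4}
Tree: B1–B2, B2–B3

Each bag holds 2 vertices, so the decomposition has width 1, which upper-bounds the treewidth. Since G has at least one edge (e.g. 3–4), it is not an edgeless graph, so tw(G) ≥ 1. Therefore the treewidth is 1.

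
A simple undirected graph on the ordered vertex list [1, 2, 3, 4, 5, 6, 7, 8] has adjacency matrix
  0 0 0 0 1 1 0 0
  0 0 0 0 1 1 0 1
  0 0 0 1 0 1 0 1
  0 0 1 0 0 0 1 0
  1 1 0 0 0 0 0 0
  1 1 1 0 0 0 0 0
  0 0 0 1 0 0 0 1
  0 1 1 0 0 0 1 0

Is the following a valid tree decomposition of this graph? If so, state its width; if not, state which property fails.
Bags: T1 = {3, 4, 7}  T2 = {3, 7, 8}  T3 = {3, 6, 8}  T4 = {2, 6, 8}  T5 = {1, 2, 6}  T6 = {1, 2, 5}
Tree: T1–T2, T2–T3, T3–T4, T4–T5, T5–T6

Yes; width 2.

Every vertex of G appears in some bag (union = {1, 2, 3, 4, 5, 6, 7, 8}); every edge is covered by a bag; and for each vertex v the set of bags containing v is connected in the bag tree. The decomposition is therefore valid. The largest bag has 3 vertices, so the width is 2.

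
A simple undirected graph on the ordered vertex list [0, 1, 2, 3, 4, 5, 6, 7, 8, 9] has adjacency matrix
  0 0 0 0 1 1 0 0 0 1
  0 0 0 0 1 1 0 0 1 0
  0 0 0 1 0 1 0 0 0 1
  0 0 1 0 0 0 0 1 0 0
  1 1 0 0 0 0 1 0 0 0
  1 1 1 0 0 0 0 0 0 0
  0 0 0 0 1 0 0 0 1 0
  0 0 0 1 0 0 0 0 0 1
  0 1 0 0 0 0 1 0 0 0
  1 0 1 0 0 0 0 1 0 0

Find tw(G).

2

A width-2 tree decomposition is:
Bags: B1 = {1, 6, 8}  B2 = {1, 4, 6}  B3 = {1, 4, 5}  B4 = {0, 4, 5}  B5 = {0, 2, 5}  B6 = {0, 2, 9}  B7 = {2, 3, 9}  B8 = {3, 7, 9}
Tree: B1–B2, B2–B3, B3–B4, B4–B5, B5–B6, B6–B7, B7–B8
Every bag has size at most 3, so the width is 3 − 1 = 2 and tw(G) ≤ 2. Since 8–6–4–1–8 is a cycle in G, G is not acyclic. Forests are exactly the graphs of treewidth ≤ 1, so tw(G) ≥ 2. Hence tw(G) = 2 exactly.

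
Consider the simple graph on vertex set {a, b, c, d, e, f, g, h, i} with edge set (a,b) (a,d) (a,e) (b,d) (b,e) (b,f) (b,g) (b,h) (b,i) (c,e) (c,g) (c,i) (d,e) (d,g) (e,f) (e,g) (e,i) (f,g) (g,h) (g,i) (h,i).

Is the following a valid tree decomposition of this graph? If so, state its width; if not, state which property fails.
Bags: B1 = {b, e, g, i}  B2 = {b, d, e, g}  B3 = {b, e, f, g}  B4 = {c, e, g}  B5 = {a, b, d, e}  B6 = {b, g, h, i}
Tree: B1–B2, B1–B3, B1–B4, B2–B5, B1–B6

No — edge (i,c) lies in no bag.

A tree decomposition must satisfy three properties: every vertex lies in some bag; for every edge, both endpoints lie together in some bag; and for every vertex, the bags containing it form a connected subtree. Here edge (i,c) lies in no bag, so the decomposition is invalid.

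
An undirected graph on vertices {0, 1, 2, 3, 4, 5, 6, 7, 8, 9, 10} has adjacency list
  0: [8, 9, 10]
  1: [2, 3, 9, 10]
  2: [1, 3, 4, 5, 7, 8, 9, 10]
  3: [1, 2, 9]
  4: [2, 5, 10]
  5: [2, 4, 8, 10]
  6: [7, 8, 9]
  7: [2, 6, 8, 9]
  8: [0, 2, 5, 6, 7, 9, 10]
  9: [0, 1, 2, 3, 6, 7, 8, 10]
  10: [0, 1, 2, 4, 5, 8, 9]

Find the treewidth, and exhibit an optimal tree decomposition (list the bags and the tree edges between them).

Treewidth 3.
Bags: B1 = {2, 8, 9, 10}  B2 = {0, 8, 9, 10}  B3 = {1, 2, 9, 10}  B4 = {1, 2, 3, 9}  B5 = {2, 5, 8, 10}  B6 = {2, 7, 8, 9}  B7 = {2, 4, 5, 10}  B8 = {6, 7, 8, 9}
Tree: B1–B2, B1–B3, B3–B4, B1–B5, B1–B6, B5–B7, B6–B8

Each bag holds 4 vertices, so the decomposition has width 3, which upper-bounds the treewidth. For the lower bound, the 4 vertices {0, 8, 9, 10} are pairwise adjacent, and any tree decomposition puts a clique entirely inside one bag — forcing width ≥ 3. The upper and lower bounds meet at 3, so that is the treewidth.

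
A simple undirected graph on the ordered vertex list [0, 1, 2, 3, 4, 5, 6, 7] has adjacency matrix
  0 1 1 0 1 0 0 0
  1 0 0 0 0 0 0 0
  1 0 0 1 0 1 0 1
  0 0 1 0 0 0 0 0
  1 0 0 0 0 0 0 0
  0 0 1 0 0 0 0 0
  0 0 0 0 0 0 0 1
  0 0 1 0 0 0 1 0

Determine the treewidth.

1

A width-1 tree decomposition is:
Bags: B1 = {0, 4}  B2 = {0, 2}  B3 = {2, 5}  B4 = {2, 7}  B5 = {6, 7}  B6 = {0, 1}  B7 = {2, 3}
Tree: B1–B2, B2–B3, B2–B4, B4–B5, B1–B6, B2–B7
The largest bag has 2 vertices, giving width 1; this decomposition certifies tw(G) ≤ 1. Since G has at least one edge (e.g. 0–4), it is not an edgeless graph, so tw(G) ≥ 1. Combining the bounds, tw(G) = 1.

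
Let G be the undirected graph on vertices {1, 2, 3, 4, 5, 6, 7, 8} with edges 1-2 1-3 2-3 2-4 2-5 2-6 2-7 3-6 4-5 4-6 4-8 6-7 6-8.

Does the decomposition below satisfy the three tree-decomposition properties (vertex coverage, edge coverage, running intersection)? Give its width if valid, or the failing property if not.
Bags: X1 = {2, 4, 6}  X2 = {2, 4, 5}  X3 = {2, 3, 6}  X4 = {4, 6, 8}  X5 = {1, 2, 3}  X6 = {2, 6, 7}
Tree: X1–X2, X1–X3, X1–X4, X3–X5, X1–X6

Every vertex of G appears in some bag (union = {1, 2, 3, 4, 5, 6, 7, 8}); every edge is covered by a bag; and for each vertex v the set of bags containing v is connected in the bag tree. The decomposition is therefore valid. The largest bag has 3 vertices, so the width is 2.

Yes; width 2.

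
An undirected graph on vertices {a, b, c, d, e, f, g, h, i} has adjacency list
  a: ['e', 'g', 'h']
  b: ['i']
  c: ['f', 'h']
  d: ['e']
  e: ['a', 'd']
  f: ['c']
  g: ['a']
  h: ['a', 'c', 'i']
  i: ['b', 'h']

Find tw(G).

1

A width-1 tree decomposition is:
Bags: B1 = {h, i}  B2 = {c, h}  B3 = {a, h}  B4 = {b, i}  B5 = {a, e}  B6 = {d, e}  B7 = {c, f}  B8 = {a, g}
Tree: B1–B2, B1–B3, B1–B4, B3–B5, B5–B6, B2–B7, B5–B8
Every bag has size at most 2, so the width is 2 − 1 = 1 and tw(G) ≤ 1. Any graph with an edge has treewidth ≥ 1, and G has the edge i–h. Combining the bounds, tw(G) = 1.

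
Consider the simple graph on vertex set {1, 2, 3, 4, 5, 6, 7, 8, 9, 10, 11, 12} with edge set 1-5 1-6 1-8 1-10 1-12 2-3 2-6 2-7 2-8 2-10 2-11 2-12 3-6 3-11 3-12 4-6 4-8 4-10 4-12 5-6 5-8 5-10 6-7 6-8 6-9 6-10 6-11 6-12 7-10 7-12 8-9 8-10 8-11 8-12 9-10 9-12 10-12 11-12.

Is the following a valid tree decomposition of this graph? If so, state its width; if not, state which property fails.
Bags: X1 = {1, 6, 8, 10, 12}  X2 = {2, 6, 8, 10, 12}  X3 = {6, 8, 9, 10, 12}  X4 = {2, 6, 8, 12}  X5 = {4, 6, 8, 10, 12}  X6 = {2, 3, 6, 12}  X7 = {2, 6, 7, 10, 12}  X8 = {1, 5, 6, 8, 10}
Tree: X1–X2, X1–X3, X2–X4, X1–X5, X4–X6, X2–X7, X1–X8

A tree decomposition must satisfy three properties: every vertex lies in some bag; for every edge, both endpoints lie together in some bag; and for every vertex, the bags containing it form a connected subtree. Here vertex 11 appears in no bag, so the decomposition is invalid.

No — vertex 11 appears in no bag.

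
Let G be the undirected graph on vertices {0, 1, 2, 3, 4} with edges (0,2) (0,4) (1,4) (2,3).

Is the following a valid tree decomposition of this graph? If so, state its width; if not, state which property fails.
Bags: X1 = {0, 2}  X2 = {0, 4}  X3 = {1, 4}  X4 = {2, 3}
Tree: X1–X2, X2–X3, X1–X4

Yes; width 1.

Vertex coverage: the bags together contain {0, 1, 2, 3, 4}, the full vertex set. Edge coverage: each edge of G has both endpoints in at least one bag. Running intersection: for every vertex, the bags containing it form a connected subtree. All three properties hold, so this is a valid tree decomposition of width max|bag| − 1 = 1, and hence tw(G) ≤ 1.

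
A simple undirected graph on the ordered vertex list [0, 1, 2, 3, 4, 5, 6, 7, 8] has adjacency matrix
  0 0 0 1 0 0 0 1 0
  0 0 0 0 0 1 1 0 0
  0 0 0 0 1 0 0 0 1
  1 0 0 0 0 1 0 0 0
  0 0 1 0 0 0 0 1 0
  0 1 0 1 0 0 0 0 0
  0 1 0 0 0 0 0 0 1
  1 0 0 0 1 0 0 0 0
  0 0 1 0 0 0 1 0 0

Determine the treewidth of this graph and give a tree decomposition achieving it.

Every bag has size at most 3, so the width is 3 − 1 = 2 and tw(G) ≤ 2. The edges 2–8–6–1–5–3–0–7–4–2 form a cycle, so G is not a tree and its treewidth is at least 2. The upper and lower bounds meet at 2, so that is the treewidth.

Treewidth 2.
One optimal decomposition is:
Bags: B1 = {2, 6, 8}  B2 = {1, 2, 6}  B3 = {1, 2, 5}  B4 = {2, 3, 5}  B5 = {0, 2, 3}  B6 = {0, 2, 7}  B7 = {2, 4, 7}
Tree: B1–B2, B2–B3, B3–B4, B4–B5, B5–B6, B6–B7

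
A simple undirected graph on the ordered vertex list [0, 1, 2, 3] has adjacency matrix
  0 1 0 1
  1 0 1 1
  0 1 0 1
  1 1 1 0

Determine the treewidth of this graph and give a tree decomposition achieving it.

Treewidth 2.
One such decomposition:
Bags: B1 = {1, 2, 3}  B2 = {0, 1, 3}
Tree: B1–B2

Each bag holds 3 vertices, so the decomposition has width 2, which upper-bounds the treewidth. Conversely, {0, 1, 3} is a clique of size 3, and the vertices of any clique must share a bag in every tree decomposition; so some bag has ≥ 3 vertices and tw(G) ≥ 2. Hence tw(G) = 2 exactly.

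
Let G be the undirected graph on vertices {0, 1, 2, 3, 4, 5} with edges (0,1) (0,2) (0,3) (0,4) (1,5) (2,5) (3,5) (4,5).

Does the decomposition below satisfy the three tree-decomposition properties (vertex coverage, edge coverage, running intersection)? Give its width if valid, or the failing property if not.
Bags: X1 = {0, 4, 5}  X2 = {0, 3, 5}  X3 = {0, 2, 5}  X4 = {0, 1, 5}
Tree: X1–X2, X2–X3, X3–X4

Every vertex of G appears in some bag (union = {0, 1, 2, 3, 4, 5}); every edge is covered by a bag; and for each vertex v the set of bags containing v is connected in the bag tree. The decomposition is therefore valid. The largest bag has 3 vertices, so the width is 2.

Yes; width 2.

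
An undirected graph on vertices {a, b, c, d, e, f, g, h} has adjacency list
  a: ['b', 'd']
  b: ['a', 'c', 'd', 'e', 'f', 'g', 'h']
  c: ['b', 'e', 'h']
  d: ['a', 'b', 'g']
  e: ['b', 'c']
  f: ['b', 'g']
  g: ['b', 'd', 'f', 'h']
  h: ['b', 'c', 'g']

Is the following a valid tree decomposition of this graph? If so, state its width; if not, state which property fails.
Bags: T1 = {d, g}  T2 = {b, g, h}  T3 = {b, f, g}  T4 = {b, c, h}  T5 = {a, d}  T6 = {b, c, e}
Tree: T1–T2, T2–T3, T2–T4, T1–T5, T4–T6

A tree decomposition must satisfy three properties: every vertex lies in some bag; for every edge, both endpoints lie together in some bag; and for every vertex, the bags containing it form a connected subtree. Here edge (b,d) lies in no bag, so the decomposition is invalid.

No — edge (b,d) lies in no bag.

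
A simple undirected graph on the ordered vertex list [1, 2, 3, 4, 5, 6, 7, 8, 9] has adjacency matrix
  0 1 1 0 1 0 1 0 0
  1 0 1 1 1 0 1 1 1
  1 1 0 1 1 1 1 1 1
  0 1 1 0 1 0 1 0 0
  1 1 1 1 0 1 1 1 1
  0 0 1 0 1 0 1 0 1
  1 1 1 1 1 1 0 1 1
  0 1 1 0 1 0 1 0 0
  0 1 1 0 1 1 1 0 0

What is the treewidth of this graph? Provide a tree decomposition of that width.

Treewidth 4.
One optimal decomposition is:
Bags: B1 = {1, 2, 3, 5, 7}  B2 = {2, 3, 5, 7, 9}  B3 = {2, 3, 5, 7, 8}  B4 = {3, 5, 6, 7, 9}  B5 = {2, 3, 4, 5, 7}
Tree: B1–B2, B2–B3, B2–B4, B3–B5

The largest bag has 5 vertices, giving width 4; this decomposition certifies tw(G) ≤ 4. Conversely, {2, 3, 5, 7, 8} is a clique of size 5, and the vertices of any clique must share a bag in every tree decomposition; so some bag has ≥ 5 vertices and tw(G) ≥ 4. Hence tw(G) = 4 exactly.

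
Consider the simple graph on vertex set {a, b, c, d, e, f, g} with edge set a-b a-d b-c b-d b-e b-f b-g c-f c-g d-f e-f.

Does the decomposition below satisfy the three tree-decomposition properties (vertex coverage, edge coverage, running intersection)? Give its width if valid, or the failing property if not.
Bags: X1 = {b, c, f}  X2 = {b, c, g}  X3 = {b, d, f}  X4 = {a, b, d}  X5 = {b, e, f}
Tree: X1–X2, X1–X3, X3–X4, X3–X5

Yes; width 2.

Every vertex of G appears in some bag (union = {a, b, c, d, e, f, g}); every edge is covered by a bag; and for each vertex v the set of bags containing v is connected in the bag tree. The decomposition is therefore valid. The largest bag has 3 vertices, so the width is 2.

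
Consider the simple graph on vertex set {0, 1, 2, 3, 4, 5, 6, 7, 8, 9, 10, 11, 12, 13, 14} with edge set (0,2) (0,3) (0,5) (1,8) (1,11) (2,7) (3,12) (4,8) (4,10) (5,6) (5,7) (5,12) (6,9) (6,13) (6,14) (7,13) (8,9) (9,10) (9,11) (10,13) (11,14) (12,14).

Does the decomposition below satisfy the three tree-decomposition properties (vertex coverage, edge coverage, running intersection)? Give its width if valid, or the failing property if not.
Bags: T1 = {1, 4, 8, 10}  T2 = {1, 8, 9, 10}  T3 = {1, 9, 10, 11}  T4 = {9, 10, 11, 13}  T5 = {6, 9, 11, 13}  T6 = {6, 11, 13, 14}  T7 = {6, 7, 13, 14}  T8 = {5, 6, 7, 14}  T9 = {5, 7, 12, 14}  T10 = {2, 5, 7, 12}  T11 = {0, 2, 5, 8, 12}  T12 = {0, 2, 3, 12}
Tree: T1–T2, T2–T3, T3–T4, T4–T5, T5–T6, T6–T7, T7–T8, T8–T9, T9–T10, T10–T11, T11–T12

A tree decomposition must satisfy three properties: every vertex lies in some bag; for every edge, both endpoints lie together in some bag; and for every vertex, the bags containing it form a connected subtree. Here bags containing vertex 8 are not connected in the tree, so the decomposition is invalid.

No — bags containing vertex 8 are not connected in the tree.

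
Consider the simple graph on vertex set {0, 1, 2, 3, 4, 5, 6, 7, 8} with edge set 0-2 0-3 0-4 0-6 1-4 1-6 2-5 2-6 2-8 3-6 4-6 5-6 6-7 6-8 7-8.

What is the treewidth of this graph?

A width-2 tree decomposition is:
Bags: B1 = {0, 4, 6}  B2 = {0, 3, 6}  B3 = {0, 2, 6}  B4 = {2, 6, 8}  B5 = {2, 5, 6}  B6 = {6, 7, 8}  B7 = {1, 4, 6}
Tree: B1–B2, B2–B3, B3–B4, B4–B5, B4–B6, B1–B7
The largest bag has 3 vertices, giving width 2; this decomposition certifies tw(G) ≤ 2. On the other hand G contains the 3-clique {0, 2, 6}. A clique must lie in a single bag of any decomposition, so no decomposition can have width below 2. Therefore the treewidth is 2.

2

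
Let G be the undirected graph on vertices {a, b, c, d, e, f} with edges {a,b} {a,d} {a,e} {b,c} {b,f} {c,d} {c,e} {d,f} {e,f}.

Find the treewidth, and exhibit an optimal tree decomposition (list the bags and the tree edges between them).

Each bag holds 4 vertices, so the decomposition has width 3, which upper-bounds the treewidth. For the lower bound: the 4 vertex sets {b,f}, {c,d}, {e}, {a} are disjoint, each induces a connected subgraph, and every pair is joined by at least one edge of G. Contracting each set to a single vertex therefore yields K_{4} as a minor, and since treewidth is minor-monotone, tw(G) ≥ tw(K_{4}) = 3. Combining the bounds, tw(G) = 3.

Treewidth 3.
Bags: B1 = {b, d, e, f}  B2 = {b, c, d, e}  B3 = {a, b, d, e}
Tree: B1–B2, B2–B3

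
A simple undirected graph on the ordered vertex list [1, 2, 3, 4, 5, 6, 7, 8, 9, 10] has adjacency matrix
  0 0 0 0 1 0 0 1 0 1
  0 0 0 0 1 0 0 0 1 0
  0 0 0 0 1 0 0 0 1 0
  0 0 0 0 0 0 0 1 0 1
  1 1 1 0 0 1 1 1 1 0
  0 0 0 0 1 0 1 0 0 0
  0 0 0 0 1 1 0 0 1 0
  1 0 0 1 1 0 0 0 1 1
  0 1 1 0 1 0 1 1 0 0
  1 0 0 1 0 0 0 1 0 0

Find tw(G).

2

A width-2 tree decomposition is:
Bags: B1 = {5, 8, 9}  B2 = {1, 5, 8}  B3 = {3, 5, 9}  B4 = {1, 8, 10}  B5 = {5, 7, 9}  B6 = {2, 5, 9}  B7 = {4, 8, 10}  B8 = {5, 6, 7}
Tree: B1–B2, B1–B3, B2–B4, B3–B5, B3–B6, B4–B7, B5–B8
Every bag has size at most 3, so the width is 3 − 1 = 2 and tw(G) ≤ 2. Conversely, {1, 8, 10} is a clique of size 3, and the vertices of any clique must share a bag in every tree decomposition; so some bag has ≥ 3 vertices and tw(G) ≥ 2. Therefore the treewidth is 2.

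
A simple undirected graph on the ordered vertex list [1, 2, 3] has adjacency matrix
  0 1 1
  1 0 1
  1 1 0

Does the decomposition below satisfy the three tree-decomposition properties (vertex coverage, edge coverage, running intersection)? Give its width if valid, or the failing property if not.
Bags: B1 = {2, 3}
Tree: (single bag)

No — vertex 1 appears in no bag.

A tree decomposition must satisfy three properties: every vertex lies in some bag; for every edge, both endpoints lie together in some bag; and for every vertex, the bags containing it form a connected subtree. Here vertex 1 appears in no bag, so the decomposition is invalid.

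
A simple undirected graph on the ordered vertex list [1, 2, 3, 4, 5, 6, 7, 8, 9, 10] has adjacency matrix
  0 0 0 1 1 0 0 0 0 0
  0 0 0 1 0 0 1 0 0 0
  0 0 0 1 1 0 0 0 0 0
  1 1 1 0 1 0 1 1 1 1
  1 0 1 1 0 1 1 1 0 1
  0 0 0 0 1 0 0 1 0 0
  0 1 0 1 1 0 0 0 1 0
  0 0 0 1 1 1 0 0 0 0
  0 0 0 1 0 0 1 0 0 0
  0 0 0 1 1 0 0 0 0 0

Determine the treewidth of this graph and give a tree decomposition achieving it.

Each bag holds 3 vertices, so the decomposition has width 2, which upper-bounds the treewidth. For the lower bound, the 3 vertices {4, 7, 9} are pairwise adjacent, and any tree decomposition puts a clique entirely inside one bag — forcing width ≥ 2. Therefore the treewidth is 2.

Treewidth 2.
One such decomposition:
Bags: B1 = {4, 5, 7}  B2 = {4, 5, 10}  B3 = {4, 5, 8}  B4 = {4, 7, 9}  B5 = {3, 4, 5}  B6 = {2, 4, 7}  B7 = {1, 4, 5}  B8 = {5, 6, 8}
Tree: B1–B2, B1–B3, B1–B4, B1–B5, B4–B6, B3–B7, B3–B8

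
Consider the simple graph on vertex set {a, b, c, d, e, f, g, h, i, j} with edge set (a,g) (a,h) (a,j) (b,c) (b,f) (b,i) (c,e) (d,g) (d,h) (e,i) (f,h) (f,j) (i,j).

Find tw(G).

2

A width-2 tree decomposition is:
Bags: B1 = {a, d, g}  B2 = {a, d, h}  B3 = {a, h, j}  B4 = {f, h, j}  B5 = {f, i, j}  B6 = {b, f, i}  B7 = {b, e, i}  B8 = {b, c, e}
Tree: B1–B2, B2–B3, B3–B4, B4–B5, B5–B6, B6–B7, B7–B8
The largest bag has 3 vertices, giving width 2; this decomposition certifies tw(G) ≤ 2. The edges g–d–h–a–g form a cycle, so G is not a tree and its treewidth is at least 2. Therefore the treewidth is 2.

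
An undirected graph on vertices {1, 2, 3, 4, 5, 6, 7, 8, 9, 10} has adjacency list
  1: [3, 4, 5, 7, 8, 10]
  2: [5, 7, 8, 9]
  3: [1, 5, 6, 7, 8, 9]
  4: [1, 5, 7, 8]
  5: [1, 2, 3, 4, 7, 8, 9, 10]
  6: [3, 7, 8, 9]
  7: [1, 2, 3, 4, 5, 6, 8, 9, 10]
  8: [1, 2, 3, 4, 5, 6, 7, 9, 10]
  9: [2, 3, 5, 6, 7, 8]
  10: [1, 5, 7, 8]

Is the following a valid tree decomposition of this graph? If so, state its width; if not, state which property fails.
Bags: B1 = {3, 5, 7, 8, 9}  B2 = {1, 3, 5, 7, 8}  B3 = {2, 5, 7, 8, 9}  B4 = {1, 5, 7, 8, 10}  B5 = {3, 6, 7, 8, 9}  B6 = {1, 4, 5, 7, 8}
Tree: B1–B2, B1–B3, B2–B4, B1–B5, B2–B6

Yes; width 4.

Every vertex of G appears in some bag (union = {1, 2, 3, 4, 5, 6, 7, 8, 9, 10}); every edge is covered by a bag; and for each vertex v the set of bags containing v is connected in the bag tree. The decomposition is therefore valid. The largest bag has 5 vertices, so the width is 4.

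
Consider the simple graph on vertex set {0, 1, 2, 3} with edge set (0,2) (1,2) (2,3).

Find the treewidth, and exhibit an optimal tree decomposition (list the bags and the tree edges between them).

Treewidth 1.
One such decomposition:
Bags: B1 = {1, 2}  B2 = {0, 2}  B3 = {2, 3}
Tree: B1–B2, B2–B3

The largest bag has 2 vertices, giving width 1; this decomposition certifies tw(G) ≤ 1. G has an edge, so its treewidth is at least 1. Hence tw(G) = 1 exactly.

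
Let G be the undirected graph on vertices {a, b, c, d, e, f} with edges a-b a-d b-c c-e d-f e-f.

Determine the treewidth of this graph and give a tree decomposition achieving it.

Each bag holds 3 vertices, so the decomposition has width 2, which upper-bounds the treewidth. For the lower bound, G contains the cycle c–e–f–d–a–b–c, so G is not a forest; only forests have treewidth ≤ 1, hence tw(G) ≥ 2. Combining the bounds, tw(G) = 2.

Treewidth 2.
One optimal decomposition is:
Bags: B1 = {c, e, f}  B2 = {c, d, f}  B3 = {a, c, d}  B4 = {a, b, c}
Tree: B1–B2, B2–B3, B3–B4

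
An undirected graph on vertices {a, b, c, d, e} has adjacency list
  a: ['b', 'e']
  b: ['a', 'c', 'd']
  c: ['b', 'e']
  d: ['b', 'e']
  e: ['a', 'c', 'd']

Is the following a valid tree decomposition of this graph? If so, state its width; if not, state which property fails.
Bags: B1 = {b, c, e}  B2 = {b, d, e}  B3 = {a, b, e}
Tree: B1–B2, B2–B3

Vertex coverage: the bags together contain {a, b, c, d, e}, the full vertex set. Edge coverage: each edge of G has both endpoints in at least one bag. Running intersection: for every vertex, the bags containing it form a connected subtree. All three properties hold, so this is a valid tree decomposition of width max|bag| − 1 = 2, and hence tw(G) ≤ 2.

Yes; width 2.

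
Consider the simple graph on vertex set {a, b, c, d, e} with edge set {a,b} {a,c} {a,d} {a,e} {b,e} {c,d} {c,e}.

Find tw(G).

A width-2 tree decomposition is:
Bags: B1 = {a, c, e}  B2 = {a, b, e}  B3 = {a, c, d}
Tree: B1–B2, B1–B3
The largest bag has 3 vertices, giving width 2; this decomposition certifies tw(G) ≤ 2. On the other hand G contains the 3-clique {a, c, d}. A clique must lie in a single bag of any decomposition, so no decomposition can have width below 2. Combining the bounds, tw(G) = 2.

2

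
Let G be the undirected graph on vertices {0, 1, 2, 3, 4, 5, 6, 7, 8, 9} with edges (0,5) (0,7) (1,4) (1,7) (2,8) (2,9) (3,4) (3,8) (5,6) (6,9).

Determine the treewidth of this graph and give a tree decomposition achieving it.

Every bag has size at most 3, so the width is 3 − 1 = 2 and tw(G) ≤ 2. For the lower bound, G contains the cycle 2–9–6–5–0–7–1–4–3–8–2, so G is not a forest; only forests have treewidth ≤ 1, hence tw(G) ≥ 2. Hence tw(G) = 2 exactly.

Treewidth 2.
Bags: B1 = {2, 6, 9}  B2 = {2, 5, 6}  B3 = {0, 2, 5}  B4 = {0, 2, 7}  B5 = {1, 2, 7}  B6 = {1, 2, 4}  B7 = {2, 3, 4}  B8 = {2, 3, 8}
Tree: B1–B2, B2–B3, B3–B4, B4–B5, B5–B6, B6–B7, B7–B8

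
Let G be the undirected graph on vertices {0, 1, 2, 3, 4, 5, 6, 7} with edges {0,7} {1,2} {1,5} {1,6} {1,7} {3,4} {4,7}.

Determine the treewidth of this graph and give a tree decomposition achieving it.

Each bag holds 2 vertices, so the decomposition has width 1, which upper-bounds the treewidth. G has an edge, so its treewidth is at least 1. Hence tw(G) = 1 exactly.

Treewidth 1.
One optimal decomposition is:
Bags: B1 = {1, 7}  B2 = {4, 7}  B3 = {0, 7}  B4 = {3, 4}  B5 = {1, 6}  B6 = {1, 5}  B7 = {1, 2}
Tree: B1–B2, B2–B3, B2–B4, B1–B5, B1–B6, B5–B7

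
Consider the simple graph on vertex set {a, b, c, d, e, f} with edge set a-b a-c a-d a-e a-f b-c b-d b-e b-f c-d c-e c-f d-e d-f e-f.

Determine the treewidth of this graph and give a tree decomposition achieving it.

Treewidth 5.
Bags: B1 = {a, b, c, d, e, f}
Tree: (single bag)

A single bag containing all 6 vertices is trivially a valid decomposition of width 5. On the other hand G contains the 6-clique {a, b, c, d, e, f}. A clique must lie in a single bag of any decomposition, so no decomposition can have width below 5. Combining the bounds, tw(G) = 5.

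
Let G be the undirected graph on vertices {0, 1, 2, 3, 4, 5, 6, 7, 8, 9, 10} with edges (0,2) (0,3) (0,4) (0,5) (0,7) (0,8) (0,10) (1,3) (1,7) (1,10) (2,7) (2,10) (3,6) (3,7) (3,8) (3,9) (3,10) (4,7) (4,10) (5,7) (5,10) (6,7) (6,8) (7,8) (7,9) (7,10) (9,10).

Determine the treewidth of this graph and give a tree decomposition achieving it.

Each bag holds 4 vertices, so the decomposition has width 3, which upper-bounds the treewidth. On the other hand G contains the 4-clique {0, 3, 7, 8}. A clique must lie in a single bag of any decomposition, so no decomposition can have width below 3. Hence tw(G) = 3 exactly.

Treewidth 3.
One optimal decomposition is:
Bags: B1 = {0, 3, 7, 8}  B2 = {0, 3, 7, 10}  B3 = {3, 7, 9, 10}  B4 = {3, 6, 7, 8}  B5 = {0, 5, 7, 10}  B6 = {1, 3, 7, 10}  B7 = {0, 2, 7, 10}  B8 = {0, 4, 7, 10}
Tree: B1–B2, B2–B3, B1–B4, B2–B5, B3–B6, B2–B7, B5–B8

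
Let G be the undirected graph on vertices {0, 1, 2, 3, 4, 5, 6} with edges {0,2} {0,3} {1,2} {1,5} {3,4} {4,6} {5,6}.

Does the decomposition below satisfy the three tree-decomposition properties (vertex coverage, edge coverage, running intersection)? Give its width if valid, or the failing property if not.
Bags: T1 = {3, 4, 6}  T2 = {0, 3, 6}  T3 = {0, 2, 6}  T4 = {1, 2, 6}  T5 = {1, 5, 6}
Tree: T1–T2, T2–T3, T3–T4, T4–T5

Vertex coverage: the bags together contain {0, 1, 2, 3, 4, 5, 6}, the full vertex set. Edge coverage: each edge of G has both endpoints in at least one bag. Running intersection: for every vertex, the bags containing it form a connected subtree. All three properties hold, so this is a valid tree decomposition of width max|bag| − 1 = 2, and hence tw(G) ≤ 2.

Yes; width 2.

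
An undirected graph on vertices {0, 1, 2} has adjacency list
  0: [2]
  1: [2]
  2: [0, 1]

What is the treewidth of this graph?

A width-1 tree decomposition is:
Bags: B1 = {0, 2}  B2 = {1, 2}
Tree: B1–B2
The largest bag has 2 vertices, giving width 1; this decomposition certifies tw(G) ≤ 1. Any graph with an edge has treewidth ≥ 1, and G has the edge 0–2. The upper and lower bounds meet at 1, so that is the treewidth.

1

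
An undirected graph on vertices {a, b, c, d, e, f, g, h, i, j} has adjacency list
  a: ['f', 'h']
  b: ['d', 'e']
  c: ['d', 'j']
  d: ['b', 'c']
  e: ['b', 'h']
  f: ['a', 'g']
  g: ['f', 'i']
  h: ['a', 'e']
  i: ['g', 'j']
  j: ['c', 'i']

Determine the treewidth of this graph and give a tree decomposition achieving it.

Treewidth 2.
Bags: B1 = {b, d, e}  B2 = {d, e, h}  B3 = {a, d, h}  B4 = {a, d, f}  B5 = {d, f, g}  B6 = {d, g, i}  B7 = {d, i, j}  B8 = {c, d, j}
Tree: B1–B2, B2–B3, B3–B4, B4–B5, B5–B6, B6–B7, B7–B8

The largest bag has 3 vertices, giving width 2; this decomposition certifies tw(G) ≤ 2. The edges d–b–e–h–a–f–g–i–j–c–d form a cycle, so G is not a tree and its treewidth is at least 2. Therefore the treewidth is 2.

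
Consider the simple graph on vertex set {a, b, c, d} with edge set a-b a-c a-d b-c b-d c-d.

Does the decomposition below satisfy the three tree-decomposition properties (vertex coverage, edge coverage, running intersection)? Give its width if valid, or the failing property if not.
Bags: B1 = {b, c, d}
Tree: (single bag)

A tree decomposition must satisfy three properties: every vertex lies in some bag; for every edge, both endpoints lie together in some bag; and for every vertex, the bags containing it form a connected subtree. Here vertex a appears in no bag, so the decomposition is invalid.

No — vertex a appears in no bag.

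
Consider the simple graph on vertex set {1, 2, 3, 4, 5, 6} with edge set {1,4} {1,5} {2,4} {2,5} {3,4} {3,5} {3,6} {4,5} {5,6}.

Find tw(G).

A width-2 tree decomposition is:
Bags: B1 = {3, 4, 5}  B2 = {2, 4, 5}  B3 = {3, 5, 6}  B4 = {1, 4, 5}
Tree: B1–B2, B1–B3, B1–B4
The largest bag has 3 vertices, giving width 2; this decomposition certifies tw(G) ≤ 2. Conversely, {1, 4, 5} is a clique of size 3, and the vertices of any clique must share a bag in every tree decomposition; so some bag has ≥ 3 vertices and tw(G) ≥ 2. Hence tw(G) = 2 exactly.

2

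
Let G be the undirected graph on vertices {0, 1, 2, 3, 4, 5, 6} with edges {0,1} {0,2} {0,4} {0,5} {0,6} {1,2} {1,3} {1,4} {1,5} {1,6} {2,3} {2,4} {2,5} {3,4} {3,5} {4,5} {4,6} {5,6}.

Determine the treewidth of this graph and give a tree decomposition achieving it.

Every bag has size at most 5, so the width is 5 − 1 = 4 and tw(G) ≤ 4. On the other hand G contains the 5-clique {0, 1, 2, 4, 5}. A clique must lie in a single bag of any decomposition, so no decomposition can have width below 4. The upper and lower bounds meet at 4, so that is the treewidth.

Treewidth 4.
One optimal decomposition is:
Bags: B1 = {0, 1, 2, 4, 5}  B2 = {1, 2, 3, 4, 5}  B3 = {0, 1, 4, 5, 6}
Tree: B1–B2, B1–B3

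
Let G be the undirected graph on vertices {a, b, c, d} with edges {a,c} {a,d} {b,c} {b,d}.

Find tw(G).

A width-2 tree decomposition is:
Bags: B1 = {a, b, d}  B2 = {a, b, c}
Tree: B1–B2
Each bag holds 3 vertices, so the decomposition has width 2, which upper-bounds the treewidth. Since b–d–a–c–b is a cycle in G, G is not acyclic. Forests are exactly the graphs of treewidth ≤ 1, so tw(G) ≥ 2. Hence tw(G) = 2 exactly.

2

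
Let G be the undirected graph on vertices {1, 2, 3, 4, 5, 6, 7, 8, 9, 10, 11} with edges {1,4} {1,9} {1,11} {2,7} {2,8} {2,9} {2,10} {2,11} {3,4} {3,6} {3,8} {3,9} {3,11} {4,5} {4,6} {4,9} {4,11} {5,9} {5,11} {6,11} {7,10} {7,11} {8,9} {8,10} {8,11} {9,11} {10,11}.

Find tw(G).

A width-3 tree decomposition is:
Bags: B1 = {3, 8, 9, 11}  B2 = {3, 4, 9, 11}  B3 = {2, 8, 9, 11}  B4 = {4, 5, 9, 11}  B5 = {1, 4, 9, 11}  B6 = {2, 8, 10, 11}  B7 = {3, 4, 6, 11}  B8 = {2, 7, 10, 11}
Tree: B1–B2, B1–B3, B2–B4, B2–B5, B3–B6, B2–B7, B6–B8
Every bag has size at most 4, so the width is 4 − 1 = 3 and tw(G) ≤ 3. Conversely, {2, 8, 9, 11} is a clique of size 4, and the vertices of any clique must share a bag in every tree decomposition; so some bag has ≥ 4 vertices and tw(G) ≥ 3. The upper and lower bounds meet at 3, so that is the treewidth.

3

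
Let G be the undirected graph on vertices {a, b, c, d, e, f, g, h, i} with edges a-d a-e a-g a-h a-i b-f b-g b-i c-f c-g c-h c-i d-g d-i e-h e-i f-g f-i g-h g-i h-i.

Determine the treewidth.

3

A width-3 tree decomposition is:
Bags: B1 = {a, g, h, i}  B2 = {a, e, h, i}  B3 = {c, g, h, i}  B4 = {c, f, g, i}  B5 = {a, d, g, i}  B6 = {b, f, g, i}
Tree: B1–B2, B1–B3, B3–B4, B1–B5, B4–B6
Each bag holds 4 vertices, so the decomposition has width 3, which upper-bounds the treewidth. For the lower bound, the 4 vertices {a, d, g, i} are pairwise adjacent, and any tree decomposition puts a clique entirely inside one bag — forcing width ≥ 3. Combining the bounds, tw(G) = 3.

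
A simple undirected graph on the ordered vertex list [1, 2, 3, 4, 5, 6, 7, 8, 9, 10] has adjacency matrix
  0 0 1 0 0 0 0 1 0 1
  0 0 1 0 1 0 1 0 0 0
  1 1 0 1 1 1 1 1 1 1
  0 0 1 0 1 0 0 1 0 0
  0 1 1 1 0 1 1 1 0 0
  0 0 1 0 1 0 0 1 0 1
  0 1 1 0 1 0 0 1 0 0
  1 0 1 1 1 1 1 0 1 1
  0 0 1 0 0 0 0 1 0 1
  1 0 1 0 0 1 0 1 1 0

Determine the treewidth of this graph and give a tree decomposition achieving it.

The largest bag has 4 vertices, giving width 3; this decomposition certifies tw(G) ≤ 3. Conversely, {1, 3, 8, 10} is a clique of size 4, and the vertices of any clique must share a bag in every tree decomposition; so some bag has ≥ 4 vertices and tw(G) ≥ 3. Therefore the treewidth is 3.

Treewidth 3.
One optimal decomposition is:
Bags: B1 = {3, 5, 6, 8}  B2 = {3, 5, 7, 8}  B3 = {2, 3, 5, 7}  B4 = {3, 6, 8, 10}  B5 = {3, 4, 5, 8}  B6 = {1, 3, 8, 10}  B7 = {3, 8, 9, 10}
Tree: B1–B2, B2–B3, B1–B4, B2–B5, B4–B6, B6–B7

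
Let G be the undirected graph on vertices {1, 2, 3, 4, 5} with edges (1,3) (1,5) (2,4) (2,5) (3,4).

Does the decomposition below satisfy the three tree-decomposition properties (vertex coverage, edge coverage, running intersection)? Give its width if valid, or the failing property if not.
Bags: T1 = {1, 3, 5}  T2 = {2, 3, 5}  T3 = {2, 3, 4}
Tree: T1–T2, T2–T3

Yes; width 2.

Checking the three conditions: (i) the bags cover all of {1, 2, 3, 4, 5}; (ii) for each edge, some bag contains both endpoints; (iii) the bags containing any fixed vertex form a subtree. All hold, so the decomposition is valid with width 3 − 1 = 2.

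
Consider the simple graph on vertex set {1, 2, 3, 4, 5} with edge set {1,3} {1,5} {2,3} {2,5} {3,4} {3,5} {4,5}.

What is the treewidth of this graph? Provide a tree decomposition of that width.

Treewidth 2.
One such decomposition:
Bags: B1 = {2, 3, 5}  B2 = {3, 4, 5}  B3 = {1, 3, 5}
Tree: B1–B2, B2–B3

Each bag holds 3 vertices, so the decomposition has width 2, which upper-bounds the treewidth. For the lower bound, the 3 vertices {1, 3, 5} are pairwise adjacent, and any tree decomposition puts a clique entirely inside one bag — forcing width ≥ 2. The upper and lower bounds meet at 2, so that is the treewidth.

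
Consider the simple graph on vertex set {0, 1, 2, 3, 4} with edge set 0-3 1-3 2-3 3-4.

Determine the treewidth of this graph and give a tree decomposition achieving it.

Every bag has size at most 2, so the width is 2 − 1 = 1 and tw(G) ≤ 1. Any graph with an edge has treewidth ≥ 1, and G has the edge 3–0. Combining the bounds, tw(G) = 1.

Treewidth 1.
Bags: B1 = {0, 3}  B2 = {3, 4}  B3 = {2, 3}  B4 = {1, 3}
Tree: B1–B2, B1–B3, B3–B4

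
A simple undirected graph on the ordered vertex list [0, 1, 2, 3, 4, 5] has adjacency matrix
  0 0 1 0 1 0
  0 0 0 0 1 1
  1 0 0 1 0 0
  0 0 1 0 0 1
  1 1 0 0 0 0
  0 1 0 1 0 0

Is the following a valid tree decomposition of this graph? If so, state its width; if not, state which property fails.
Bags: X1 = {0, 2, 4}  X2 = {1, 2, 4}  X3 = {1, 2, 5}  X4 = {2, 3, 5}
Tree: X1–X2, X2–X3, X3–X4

Yes; width 2.

Vertex coverage: the bags together contain {0, 1, 2, 3, 4, 5}, the full vertex set. Edge coverage: each edge of G has both endpoints in at least one bag. Running intersection: for every vertex, the bags containing it form a connected subtree. All three properties hold, so this is a valid tree decomposition of width max|bag| − 1 = 2, and hence tw(G) ≤ 2.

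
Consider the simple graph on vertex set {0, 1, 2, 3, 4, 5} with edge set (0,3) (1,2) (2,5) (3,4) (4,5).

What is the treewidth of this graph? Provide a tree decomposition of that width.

Every bag has size at most 2, so the width is 2 − 1 = 1 and tw(G) ≤ 1. G has an edge, so its treewidth is at least 1. Therefore the treewidth is 1.

Treewidth 1.
One optimal decomposition is:
Bags: B1 = {1, 2}  B2 = {2, 5}  B3 = {4, 5}  B4 = {3, 4}  B5 = {0, 3}
Tree: B1–B2, B2–B3, B3–B4, B4–B5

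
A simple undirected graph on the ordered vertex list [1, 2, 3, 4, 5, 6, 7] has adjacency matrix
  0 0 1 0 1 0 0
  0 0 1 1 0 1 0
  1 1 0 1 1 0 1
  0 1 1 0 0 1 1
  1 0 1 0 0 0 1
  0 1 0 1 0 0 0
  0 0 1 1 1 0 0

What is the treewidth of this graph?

2

A width-2 tree decomposition is:
Bags: B1 = {3, 5, 7}  B2 = {3, 4, 7}  B3 = {2, 3, 4}  B4 = {2, 4, 6}  B5 = {1, 3, 5}
Tree: B1–B2, B2–B3, B3–B4, B1–B5
Every bag has size at most 3, so the width is 3 − 1 = 2 and tw(G) ≤ 2. On the other hand G contains the 3-clique {1, 3, 5}. A clique must lie in a single bag of any decomposition, so no decomposition can have width below 2. Combining the bounds, tw(G) = 2.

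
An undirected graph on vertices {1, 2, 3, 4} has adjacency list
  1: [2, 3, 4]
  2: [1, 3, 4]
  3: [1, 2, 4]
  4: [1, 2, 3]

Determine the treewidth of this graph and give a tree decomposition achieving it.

Treewidth 3.
One such decomposition:
Bags: B1 = {1, 2, 3, 4}
Tree: (single bag)

A single bag containing all 4 vertices is trivially a valid decomposition of width 3. Conversely, {1, 2, 3, 4} is a clique of size 4, and the vertices of any clique must share a bag in every tree decomposition; so some bag has ≥ 4 vertices and tw(G) ≥ 3. Combining the bounds, tw(G) = 3.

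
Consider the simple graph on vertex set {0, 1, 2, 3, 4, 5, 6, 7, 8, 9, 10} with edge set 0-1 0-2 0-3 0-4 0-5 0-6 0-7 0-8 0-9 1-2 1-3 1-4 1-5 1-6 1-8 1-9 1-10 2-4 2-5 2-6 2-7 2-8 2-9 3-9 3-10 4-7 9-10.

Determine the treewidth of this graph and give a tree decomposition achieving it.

Treewidth 3.
Bags: B1 = {0, 1, 2, 8}  B2 = {0, 1, 2, 4}  B3 = {0, 1, 2, 6}  B4 = {0, 1, 2, 5}  B5 = {0, 1, 2, 9}  B6 = {0, 1, 3, 9}  B7 = {0, 2, 4, 7}  B8 = {1, 3, 9, 10}
Tree: B1–B2, B2–B3, B2–B4, B4–B5, B5–B6, B2–B7, B6–B8

Each bag holds 4 vertices, so the decomposition has width 3, which upper-bounds the treewidth. For the lower bound, the 4 vertices {0, 1, 2, 4} are pairwise adjacent, and any tree decomposition puts a clique entirely inside one bag — forcing width ≥ 3. The upper and lower bounds meet at 3, so that is the treewidth.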